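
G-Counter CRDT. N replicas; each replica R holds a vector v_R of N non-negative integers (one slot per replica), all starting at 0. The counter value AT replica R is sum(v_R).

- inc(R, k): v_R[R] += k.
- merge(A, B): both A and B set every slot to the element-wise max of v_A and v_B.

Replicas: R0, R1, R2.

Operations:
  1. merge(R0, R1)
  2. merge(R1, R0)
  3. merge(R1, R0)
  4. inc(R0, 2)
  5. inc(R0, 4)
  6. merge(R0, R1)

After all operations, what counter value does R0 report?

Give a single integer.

Op 1: merge R0<->R1 -> R0=(0,0,0) R1=(0,0,0)
Op 2: merge R1<->R0 -> R1=(0,0,0) R0=(0,0,0)
Op 3: merge R1<->R0 -> R1=(0,0,0) R0=(0,0,0)
Op 4: inc R0 by 2 -> R0=(2,0,0) value=2
Op 5: inc R0 by 4 -> R0=(6,0,0) value=6
Op 6: merge R0<->R1 -> R0=(6,0,0) R1=(6,0,0)

Answer: 6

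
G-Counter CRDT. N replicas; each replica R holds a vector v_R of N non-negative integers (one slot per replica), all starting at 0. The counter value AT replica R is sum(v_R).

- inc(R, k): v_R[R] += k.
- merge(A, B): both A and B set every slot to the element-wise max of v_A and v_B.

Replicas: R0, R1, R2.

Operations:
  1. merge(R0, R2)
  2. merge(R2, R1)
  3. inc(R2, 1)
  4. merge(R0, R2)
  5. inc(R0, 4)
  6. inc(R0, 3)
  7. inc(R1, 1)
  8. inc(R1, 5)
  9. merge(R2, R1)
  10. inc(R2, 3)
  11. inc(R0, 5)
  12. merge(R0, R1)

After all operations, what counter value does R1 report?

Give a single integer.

Answer: 19

Derivation:
Op 1: merge R0<->R2 -> R0=(0,0,0) R2=(0,0,0)
Op 2: merge R2<->R1 -> R2=(0,0,0) R1=(0,0,0)
Op 3: inc R2 by 1 -> R2=(0,0,1) value=1
Op 4: merge R0<->R2 -> R0=(0,0,1) R2=(0,0,1)
Op 5: inc R0 by 4 -> R0=(4,0,1) value=5
Op 6: inc R0 by 3 -> R0=(7,0,1) value=8
Op 7: inc R1 by 1 -> R1=(0,1,0) value=1
Op 8: inc R1 by 5 -> R1=(0,6,0) value=6
Op 9: merge R2<->R1 -> R2=(0,6,1) R1=(0,6,1)
Op 10: inc R2 by 3 -> R2=(0,6,4) value=10
Op 11: inc R0 by 5 -> R0=(12,0,1) value=13
Op 12: merge R0<->R1 -> R0=(12,6,1) R1=(12,6,1)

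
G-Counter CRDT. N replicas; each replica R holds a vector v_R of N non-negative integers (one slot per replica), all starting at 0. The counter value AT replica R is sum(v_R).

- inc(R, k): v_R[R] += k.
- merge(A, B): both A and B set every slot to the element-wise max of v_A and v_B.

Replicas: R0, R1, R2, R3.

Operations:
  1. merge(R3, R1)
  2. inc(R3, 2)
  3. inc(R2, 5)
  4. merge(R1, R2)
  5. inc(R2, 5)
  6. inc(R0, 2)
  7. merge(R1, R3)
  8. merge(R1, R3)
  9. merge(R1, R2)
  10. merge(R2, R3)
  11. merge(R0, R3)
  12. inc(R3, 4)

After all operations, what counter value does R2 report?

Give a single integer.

Op 1: merge R3<->R1 -> R3=(0,0,0,0) R1=(0,0,0,0)
Op 2: inc R3 by 2 -> R3=(0,0,0,2) value=2
Op 3: inc R2 by 5 -> R2=(0,0,5,0) value=5
Op 4: merge R1<->R2 -> R1=(0,0,5,0) R2=(0,0,5,0)
Op 5: inc R2 by 5 -> R2=(0,0,10,0) value=10
Op 6: inc R0 by 2 -> R0=(2,0,0,0) value=2
Op 7: merge R1<->R3 -> R1=(0,0,5,2) R3=(0,0,5,2)
Op 8: merge R1<->R3 -> R1=(0,0,5,2) R3=(0,0,5,2)
Op 9: merge R1<->R2 -> R1=(0,0,10,2) R2=(0,0,10,2)
Op 10: merge R2<->R3 -> R2=(0,0,10,2) R3=(0,0,10,2)
Op 11: merge R0<->R3 -> R0=(2,0,10,2) R3=(2,0,10,2)
Op 12: inc R3 by 4 -> R3=(2,0,10,6) value=18

Answer: 12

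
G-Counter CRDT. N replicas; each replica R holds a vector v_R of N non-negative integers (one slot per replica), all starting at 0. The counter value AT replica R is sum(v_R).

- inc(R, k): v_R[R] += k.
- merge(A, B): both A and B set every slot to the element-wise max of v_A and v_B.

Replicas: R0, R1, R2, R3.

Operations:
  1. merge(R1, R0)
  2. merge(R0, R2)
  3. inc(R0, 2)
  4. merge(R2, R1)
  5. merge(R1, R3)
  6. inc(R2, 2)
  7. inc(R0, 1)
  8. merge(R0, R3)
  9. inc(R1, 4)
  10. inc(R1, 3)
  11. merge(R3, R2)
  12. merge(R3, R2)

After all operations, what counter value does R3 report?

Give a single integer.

Op 1: merge R1<->R0 -> R1=(0,0,0,0) R0=(0,0,0,0)
Op 2: merge R0<->R2 -> R0=(0,0,0,0) R2=(0,0,0,0)
Op 3: inc R0 by 2 -> R0=(2,0,0,0) value=2
Op 4: merge R2<->R1 -> R2=(0,0,0,0) R1=(0,0,0,0)
Op 5: merge R1<->R3 -> R1=(0,0,0,0) R3=(0,0,0,0)
Op 6: inc R2 by 2 -> R2=(0,0,2,0) value=2
Op 7: inc R0 by 1 -> R0=(3,0,0,0) value=3
Op 8: merge R0<->R3 -> R0=(3,0,0,0) R3=(3,0,0,0)
Op 9: inc R1 by 4 -> R1=(0,4,0,0) value=4
Op 10: inc R1 by 3 -> R1=(0,7,0,0) value=7
Op 11: merge R3<->R2 -> R3=(3,0,2,0) R2=(3,0,2,0)
Op 12: merge R3<->R2 -> R3=(3,0,2,0) R2=(3,0,2,0)

Answer: 5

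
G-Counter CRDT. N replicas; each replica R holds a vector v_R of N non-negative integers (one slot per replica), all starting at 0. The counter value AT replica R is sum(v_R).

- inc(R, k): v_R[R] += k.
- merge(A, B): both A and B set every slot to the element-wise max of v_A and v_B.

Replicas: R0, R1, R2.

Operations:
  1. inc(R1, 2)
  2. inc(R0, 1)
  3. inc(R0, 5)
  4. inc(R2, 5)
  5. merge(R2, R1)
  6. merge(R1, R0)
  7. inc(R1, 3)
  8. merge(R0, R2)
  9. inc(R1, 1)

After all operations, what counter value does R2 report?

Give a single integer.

Answer: 13

Derivation:
Op 1: inc R1 by 2 -> R1=(0,2,0) value=2
Op 2: inc R0 by 1 -> R0=(1,0,0) value=1
Op 3: inc R0 by 5 -> R0=(6,0,0) value=6
Op 4: inc R2 by 5 -> R2=(0,0,5) value=5
Op 5: merge R2<->R1 -> R2=(0,2,5) R1=(0,2,5)
Op 6: merge R1<->R0 -> R1=(6,2,5) R0=(6,2,5)
Op 7: inc R1 by 3 -> R1=(6,5,5) value=16
Op 8: merge R0<->R2 -> R0=(6,2,5) R2=(6,2,5)
Op 9: inc R1 by 1 -> R1=(6,6,5) value=17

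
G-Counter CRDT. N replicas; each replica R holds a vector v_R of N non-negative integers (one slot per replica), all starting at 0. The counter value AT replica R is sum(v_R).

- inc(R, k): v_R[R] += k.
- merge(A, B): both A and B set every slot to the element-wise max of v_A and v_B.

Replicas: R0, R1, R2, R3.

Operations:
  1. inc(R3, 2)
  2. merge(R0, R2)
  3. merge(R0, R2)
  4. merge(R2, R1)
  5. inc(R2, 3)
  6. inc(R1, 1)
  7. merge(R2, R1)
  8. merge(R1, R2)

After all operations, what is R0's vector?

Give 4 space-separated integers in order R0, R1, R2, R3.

Answer: 0 0 0 0

Derivation:
Op 1: inc R3 by 2 -> R3=(0,0,0,2) value=2
Op 2: merge R0<->R2 -> R0=(0,0,0,0) R2=(0,0,0,0)
Op 3: merge R0<->R2 -> R0=(0,0,0,0) R2=(0,0,0,0)
Op 4: merge R2<->R1 -> R2=(0,0,0,0) R1=(0,0,0,0)
Op 5: inc R2 by 3 -> R2=(0,0,3,0) value=3
Op 6: inc R1 by 1 -> R1=(0,1,0,0) value=1
Op 7: merge R2<->R1 -> R2=(0,1,3,0) R1=(0,1,3,0)
Op 8: merge R1<->R2 -> R1=(0,1,3,0) R2=(0,1,3,0)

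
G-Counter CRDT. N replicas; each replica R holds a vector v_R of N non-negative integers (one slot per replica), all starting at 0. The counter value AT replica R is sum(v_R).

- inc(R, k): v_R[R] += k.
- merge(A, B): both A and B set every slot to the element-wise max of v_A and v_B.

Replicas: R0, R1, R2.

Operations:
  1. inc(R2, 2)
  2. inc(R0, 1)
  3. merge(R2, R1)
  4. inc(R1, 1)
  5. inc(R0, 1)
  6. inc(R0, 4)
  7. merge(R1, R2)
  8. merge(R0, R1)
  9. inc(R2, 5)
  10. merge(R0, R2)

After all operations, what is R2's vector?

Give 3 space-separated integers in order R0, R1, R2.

Op 1: inc R2 by 2 -> R2=(0,0,2) value=2
Op 2: inc R0 by 1 -> R0=(1,0,0) value=1
Op 3: merge R2<->R1 -> R2=(0,0,2) R1=(0,0,2)
Op 4: inc R1 by 1 -> R1=(0,1,2) value=3
Op 5: inc R0 by 1 -> R0=(2,0,0) value=2
Op 6: inc R0 by 4 -> R0=(6,0,0) value=6
Op 7: merge R1<->R2 -> R1=(0,1,2) R2=(0,1,2)
Op 8: merge R0<->R1 -> R0=(6,1,2) R1=(6,1,2)
Op 9: inc R2 by 5 -> R2=(0,1,7) value=8
Op 10: merge R0<->R2 -> R0=(6,1,7) R2=(6,1,7)

Answer: 6 1 7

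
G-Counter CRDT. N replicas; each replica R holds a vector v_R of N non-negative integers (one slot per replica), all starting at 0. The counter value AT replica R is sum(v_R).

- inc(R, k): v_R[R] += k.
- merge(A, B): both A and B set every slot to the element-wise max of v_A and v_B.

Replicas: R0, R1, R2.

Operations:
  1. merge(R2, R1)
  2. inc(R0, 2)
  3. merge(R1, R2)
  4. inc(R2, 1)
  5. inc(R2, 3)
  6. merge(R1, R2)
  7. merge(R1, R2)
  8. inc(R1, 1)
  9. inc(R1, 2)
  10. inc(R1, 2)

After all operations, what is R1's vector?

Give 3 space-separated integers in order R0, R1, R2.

Answer: 0 5 4

Derivation:
Op 1: merge R2<->R1 -> R2=(0,0,0) R1=(0,0,0)
Op 2: inc R0 by 2 -> R0=(2,0,0) value=2
Op 3: merge R1<->R2 -> R1=(0,0,0) R2=(0,0,0)
Op 4: inc R2 by 1 -> R2=(0,0,1) value=1
Op 5: inc R2 by 3 -> R2=(0,0,4) value=4
Op 6: merge R1<->R2 -> R1=(0,0,4) R2=(0,0,4)
Op 7: merge R1<->R2 -> R1=(0,0,4) R2=(0,0,4)
Op 8: inc R1 by 1 -> R1=(0,1,4) value=5
Op 9: inc R1 by 2 -> R1=(0,3,4) value=7
Op 10: inc R1 by 2 -> R1=(0,5,4) value=9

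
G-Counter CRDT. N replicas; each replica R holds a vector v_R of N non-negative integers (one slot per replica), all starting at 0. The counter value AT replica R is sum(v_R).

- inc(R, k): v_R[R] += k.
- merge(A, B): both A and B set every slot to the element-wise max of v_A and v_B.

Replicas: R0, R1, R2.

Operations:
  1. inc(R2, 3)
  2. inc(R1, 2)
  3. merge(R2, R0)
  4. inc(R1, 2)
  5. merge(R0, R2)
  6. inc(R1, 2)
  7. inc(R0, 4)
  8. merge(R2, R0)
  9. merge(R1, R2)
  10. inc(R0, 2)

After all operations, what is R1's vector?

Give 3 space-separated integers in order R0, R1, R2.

Op 1: inc R2 by 3 -> R2=(0,0,3) value=3
Op 2: inc R1 by 2 -> R1=(0,2,0) value=2
Op 3: merge R2<->R0 -> R2=(0,0,3) R0=(0,0,3)
Op 4: inc R1 by 2 -> R1=(0,4,0) value=4
Op 5: merge R0<->R2 -> R0=(0,0,3) R2=(0,0,3)
Op 6: inc R1 by 2 -> R1=(0,6,0) value=6
Op 7: inc R0 by 4 -> R0=(4,0,3) value=7
Op 8: merge R2<->R0 -> R2=(4,0,3) R0=(4,0,3)
Op 9: merge R1<->R2 -> R1=(4,6,3) R2=(4,6,3)
Op 10: inc R0 by 2 -> R0=(6,0,3) value=9

Answer: 4 6 3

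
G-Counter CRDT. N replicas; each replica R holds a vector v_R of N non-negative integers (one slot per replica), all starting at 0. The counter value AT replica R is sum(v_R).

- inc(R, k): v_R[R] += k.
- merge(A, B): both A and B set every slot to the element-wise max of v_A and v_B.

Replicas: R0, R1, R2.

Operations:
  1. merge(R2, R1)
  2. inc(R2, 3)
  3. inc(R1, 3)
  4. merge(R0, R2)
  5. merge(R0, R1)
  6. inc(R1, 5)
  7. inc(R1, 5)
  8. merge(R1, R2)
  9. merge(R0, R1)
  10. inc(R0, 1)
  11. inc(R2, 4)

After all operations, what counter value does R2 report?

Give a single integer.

Answer: 20

Derivation:
Op 1: merge R2<->R1 -> R2=(0,0,0) R1=(0,0,0)
Op 2: inc R2 by 3 -> R2=(0,0,3) value=3
Op 3: inc R1 by 3 -> R1=(0,3,0) value=3
Op 4: merge R0<->R2 -> R0=(0,0,3) R2=(0,0,3)
Op 5: merge R0<->R1 -> R0=(0,3,3) R1=(0,3,3)
Op 6: inc R1 by 5 -> R1=(0,8,3) value=11
Op 7: inc R1 by 5 -> R1=(0,13,3) value=16
Op 8: merge R1<->R2 -> R1=(0,13,3) R2=(0,13,3)
Op 9: merge R0<->R1 -> R0=(0,13,3) R1=(0,13,3)
Op 10: inc R0 by 1 -> R0=(1,13,3) value=17
Op 11: inc R2 by 4 -> R2=(0,13,7) value=20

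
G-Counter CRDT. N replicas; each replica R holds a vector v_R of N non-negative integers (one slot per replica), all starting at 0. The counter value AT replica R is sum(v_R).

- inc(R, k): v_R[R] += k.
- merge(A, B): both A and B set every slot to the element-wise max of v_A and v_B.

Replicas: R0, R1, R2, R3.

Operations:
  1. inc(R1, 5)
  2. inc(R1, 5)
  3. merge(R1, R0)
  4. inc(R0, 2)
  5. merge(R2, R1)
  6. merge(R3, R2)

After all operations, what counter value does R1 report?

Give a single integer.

Op 1: inc R1 by 5 -> R1=(0,5,0,0) value=5
Op 2: inc R1 by 5 -> R1=(0,10,0,0) value=10
Op 3: merge R1<->R0 -> R1=(0,10,0,0) R0=(0,10,0,0)
Op 4: inc R0 by 2 -> R0=(2,10,0,0) value=12
Op 5: merge R2<->R1 -> R2=(0,10,0,0) R1=(0,10,0,0)
Op 6: merge R3<->R2 -> R3=(0,10,0,0) R2=(0,10,0,0)

Answer: 10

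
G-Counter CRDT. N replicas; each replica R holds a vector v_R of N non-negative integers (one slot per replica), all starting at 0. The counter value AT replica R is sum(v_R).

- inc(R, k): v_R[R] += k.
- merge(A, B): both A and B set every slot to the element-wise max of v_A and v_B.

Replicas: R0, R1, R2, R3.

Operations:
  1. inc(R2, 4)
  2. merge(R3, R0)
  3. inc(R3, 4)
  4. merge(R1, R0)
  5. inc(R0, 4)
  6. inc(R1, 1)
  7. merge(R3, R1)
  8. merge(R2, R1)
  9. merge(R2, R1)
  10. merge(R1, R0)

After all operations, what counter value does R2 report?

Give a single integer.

Answer: 9

Derivation:
Op 1: inc R2 by 4 -> R2=(0,0,4,0) value=4
Op 2: merge R3<->R0 -> R3=(0,0,0,0) R0=(0,0,0,0)
Op 3: inc R3 by 4 -> R3=(0,0,0,4) value=4
Op 4: merge R1<->R0 -> R1=(0,0,0,0) R0=(0,0,0,0)
Op 5: inc R0 by 4 -> R0=(4,0,0,0) value=4
Op 6: inc R1 by 1 -> R1=(0,1,0,0) value=1
Op 7: merge R3<->R1 -> R3=(0,1,0,4) R1=(0,1,0,4)
Op 8: merge R2<->R1 -> R2=(0,1,4,4) R1=(0,1,4,4)
Op 9: merge R2<->R1 -> R2=(0,1,4,4) R1=(0,1,4,4)
Op 10: merge R1<->R0 -> R1=(4,1,4,4) R0=(4,1,4,4)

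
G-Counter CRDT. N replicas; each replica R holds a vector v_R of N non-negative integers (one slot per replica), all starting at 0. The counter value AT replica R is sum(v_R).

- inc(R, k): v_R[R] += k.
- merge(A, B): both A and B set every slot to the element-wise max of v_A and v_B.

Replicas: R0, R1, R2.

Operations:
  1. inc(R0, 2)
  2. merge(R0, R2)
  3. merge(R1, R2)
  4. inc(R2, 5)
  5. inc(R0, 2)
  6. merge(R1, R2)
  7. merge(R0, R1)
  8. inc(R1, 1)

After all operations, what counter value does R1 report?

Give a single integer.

Answer: 10

Derivation:
Op 1: inc R0 by 2 -> R0=(2,0,0) value=2
Op 2: merge R0<->R2 -> R0=(2,0,0) R2=(2,0,0)
Op 3: merge R1<->R2 -> R1=(2,0,0) R2=(2,0,0)
Op 4: inc R2 by 5 -> R2=(2,0,5) value=7
Op 5: inc R0 by 2 -> R0=(4,0,0) value=4
Op 6: merge R1<->R2 -> R1=(2,0,5) R2=(2,0,5)
Op 7: merge R0<->R1 -> R0=(4,0,5) R1=(4,0,5)
Op 8: inc R1 by 1 -> R1=(4,1,5) value=10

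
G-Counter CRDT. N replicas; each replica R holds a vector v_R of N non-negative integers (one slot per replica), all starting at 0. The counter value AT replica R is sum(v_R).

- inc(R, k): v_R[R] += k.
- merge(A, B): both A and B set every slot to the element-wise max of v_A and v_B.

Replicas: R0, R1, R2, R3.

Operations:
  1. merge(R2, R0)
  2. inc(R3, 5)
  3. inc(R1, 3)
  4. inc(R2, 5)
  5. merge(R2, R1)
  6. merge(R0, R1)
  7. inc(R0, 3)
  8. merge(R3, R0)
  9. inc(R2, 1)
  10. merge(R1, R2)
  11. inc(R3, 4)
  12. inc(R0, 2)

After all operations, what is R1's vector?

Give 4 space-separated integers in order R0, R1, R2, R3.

Answer: 0 3 6 0

Derivation:
Op 1: merge R2<->R0 -> R2=(0,0,0,0) R0=(0,0,0,0)
Op 2: inc R3 by 5 -> R3=(0,0,0,5) value=5
Op 3: inc R1 by 3 -> R1=(0,3,0,0) value=3
Op 4: inc R2 by 5 -> R2=(0,0,5,0) value=5
Op 5: merge R2<->R1 -> R2=(0,3,5,0) R1=(0,3,5,0)
Op 6: merge R0<->R1 -> R0=(0,3,5,0) R1=(0,3,5,0)
Op 7: inc R0 by 3 -> R0=(3,3,5,0) value=11
Op 8: merge R3<->R0 -> R3=(3,3,5,5) R0=(3,3,5,5)
Op 9: inc R2 by 1 -> R2=(0,3,6,0) value=9
Op 10: merge R1<->R2 -> R1=(0,3,6,0) R2=(0,3,6,0)
Op 11: inc R3 by 4 -> R3=(3,3,5,9) value=20
Op 12: inc R0 by 2 -> R0=(5,3,5,5) value=18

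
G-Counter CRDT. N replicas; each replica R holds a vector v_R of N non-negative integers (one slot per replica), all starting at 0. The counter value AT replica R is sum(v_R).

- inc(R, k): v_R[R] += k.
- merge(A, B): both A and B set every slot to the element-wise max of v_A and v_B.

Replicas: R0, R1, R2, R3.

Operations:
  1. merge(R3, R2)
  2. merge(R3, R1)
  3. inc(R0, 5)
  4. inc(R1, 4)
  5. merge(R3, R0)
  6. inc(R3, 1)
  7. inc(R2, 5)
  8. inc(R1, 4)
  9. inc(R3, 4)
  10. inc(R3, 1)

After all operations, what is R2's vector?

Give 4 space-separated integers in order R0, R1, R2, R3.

Answer: 0 0 5 0

Derivation:
Op 1: merge R3<->R2 -> R3=(0,0,0,0) R2=(0,0,0,0)
Op 2: merge R3<->R1 -> R3=(0,0,0,0) R1=(0,0,0,0)
Op 3: inc R0 by 5 -> R0=(5,0,0,0) value=5
Op 4: inc R1 by 4 -> R1=(0,4,0,0) value=4
Op 5: merge R3<->R0 -> R3=(5,0,0,0) R0=(5,0,0,0)
Op 6: inc R3 by 1 -> R3=(5,0,0,1) value=6
Op 7: inc R2 by 5 -> R2=(0,0,5,0) value=5
Op 8: inc R1 by 4 -> R1=(0,8,0,0) value=8
Op 9: inc R3 by 4 -> R3=(5,0,0,5) value=10
Op 10: inc R3 by 1 -> R3=(5,0,0,6) value=11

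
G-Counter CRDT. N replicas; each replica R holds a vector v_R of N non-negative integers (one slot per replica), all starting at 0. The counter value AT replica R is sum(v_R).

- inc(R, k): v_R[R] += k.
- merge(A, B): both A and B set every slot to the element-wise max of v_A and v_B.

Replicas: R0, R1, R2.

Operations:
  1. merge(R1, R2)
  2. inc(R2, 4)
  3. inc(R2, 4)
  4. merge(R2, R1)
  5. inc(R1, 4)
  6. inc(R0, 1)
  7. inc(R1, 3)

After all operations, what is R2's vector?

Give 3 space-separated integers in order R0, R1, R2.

Answer: 0 0 8

Derivation:
Op 1: merge R1<->R2 -> R1=(0,0,0) R2=(0,0,0)
Op 2: inc R2 by 4 -> R2=(0,0,4) value=4
Op 3: inc R2 by 4 -> R2=(0,0,8) value=8
Op 4: merge R2<->R1 -> R2=(0,0,8) R1=(0,0,8)
Op 5: inc R1 by 4 -> R1=(0,4,8) value=12
Op 6: inc R0 by 1 -> R0=(1,0,0) value=1
Op 7: inc R1 by 3 -> R1=(0,7,8) value=15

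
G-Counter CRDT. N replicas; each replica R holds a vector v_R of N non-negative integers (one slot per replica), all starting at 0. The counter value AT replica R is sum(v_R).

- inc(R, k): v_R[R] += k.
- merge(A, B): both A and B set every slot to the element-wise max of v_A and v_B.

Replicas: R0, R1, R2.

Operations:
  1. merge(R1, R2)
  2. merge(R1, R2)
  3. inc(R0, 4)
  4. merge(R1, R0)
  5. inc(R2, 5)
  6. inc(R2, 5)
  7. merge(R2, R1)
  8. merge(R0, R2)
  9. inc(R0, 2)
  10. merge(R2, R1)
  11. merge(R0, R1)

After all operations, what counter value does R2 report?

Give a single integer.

Answer: 14

Derivation:
Op 1: merge R1<->R2 -> R1=(0,0,0) R2=(0,0,0)
Op 2: merge R1<->R2 -> R1=(0,0,0) R2=(0,0,0)
Op 3: inc R0 by 4 -> R0=(4,0,0) value=4
Op 4: merge R1<->R0 -> R1=(4,0,0) R0=(4,0,0)
Op 5: inc R2 by 5 -> R2=(0,0,5) value=5
Op 6: inc R2 by 5 -> R2=(0,0,10) value=10
Op 7: merge R2<->R1 -> R2=(4,0,10) R1=(4,0,10)
Op 8: merge R0<->R2 -> R0=(4,0,10) R2=(4,0,10)
Op 9: inc R0 by 2 -> R0=(6,0,10) value=16
Op 10: merge R2<->R1 -> R2=(4,0,10) R1=(4,0,10)
Op 11: merge R0<->R1 -> R0=(6,0,10) R1=(6,0,10)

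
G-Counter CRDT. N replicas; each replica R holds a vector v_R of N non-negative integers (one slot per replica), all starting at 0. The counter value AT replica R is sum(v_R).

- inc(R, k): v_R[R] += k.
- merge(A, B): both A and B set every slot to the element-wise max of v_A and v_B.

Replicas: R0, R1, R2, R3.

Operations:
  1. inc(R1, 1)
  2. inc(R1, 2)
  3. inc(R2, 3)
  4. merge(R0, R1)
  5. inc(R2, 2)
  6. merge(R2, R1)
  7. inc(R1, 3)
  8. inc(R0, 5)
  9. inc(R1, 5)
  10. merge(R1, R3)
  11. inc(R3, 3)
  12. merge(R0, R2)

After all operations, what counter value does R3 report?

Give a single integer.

Op 1: inc R1 by 1 -> R1=(0,1,0,0) value=1
Op 2: inc R1 by 2 -> R1=(0,3,0,0) value=3
Op 3: inc R2 by 3 -> R2=(0,0,3,0) value=3
Op 4: merge R0<->R1 -> R0=(0,3,0,0) R1=(0,3,0,0)
Op 5: inc R2 by 2 -> R2=(0,0,5,0) value=5
Op 6: merge R2<->R1 -> R2=(0,3,5,0) R1=(0,3,5,0)
Op 7: inc R1 by 3 -> R1=(0,6,5,0) value=11
Op 8: inc R0 by 5 -> R0=(5,3,0,0) value=8
Op 9: inc R1 by 5 -> R1=(0,11,5,0) value=16
Op 10: merge R1<->R3 -> R1=(0,11,5,0) R3=(0,11,5,0)
Op 11: inc R3 by 3 -> R3=(0,11,5,3) value=19
Op 12: merge R0<->R2 -> R0=(5,3,5,0) R2=(5,3,5,0)

Answer: 19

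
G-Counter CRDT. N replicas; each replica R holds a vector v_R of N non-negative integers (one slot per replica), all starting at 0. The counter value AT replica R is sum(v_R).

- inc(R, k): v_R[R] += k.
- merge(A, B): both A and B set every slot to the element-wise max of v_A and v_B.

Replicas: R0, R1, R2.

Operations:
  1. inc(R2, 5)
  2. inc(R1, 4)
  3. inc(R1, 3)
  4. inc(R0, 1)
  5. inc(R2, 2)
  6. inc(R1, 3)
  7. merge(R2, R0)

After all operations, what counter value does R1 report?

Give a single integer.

Op 1: inc R2 by 5 -> R2=(0,0,5) value=5
Op 2: inc R1 by 4 -> R1=(0,4,0) value=4
Op 3: inc R1 by 3 -> R1=(0,7,0) value=7
Op 4: inc R0 by 1 -> R0=(1,0,0) value=1
Op 5: inc R2 by 2 -> R2=(0,0,7) value=7
Op 6: inc R1 by 3 -> R1=(0,10,0) value=10
Op 7: merge R2<->R0 -> R2=(1,0,7) R0=(1,0,7)

Answer: 10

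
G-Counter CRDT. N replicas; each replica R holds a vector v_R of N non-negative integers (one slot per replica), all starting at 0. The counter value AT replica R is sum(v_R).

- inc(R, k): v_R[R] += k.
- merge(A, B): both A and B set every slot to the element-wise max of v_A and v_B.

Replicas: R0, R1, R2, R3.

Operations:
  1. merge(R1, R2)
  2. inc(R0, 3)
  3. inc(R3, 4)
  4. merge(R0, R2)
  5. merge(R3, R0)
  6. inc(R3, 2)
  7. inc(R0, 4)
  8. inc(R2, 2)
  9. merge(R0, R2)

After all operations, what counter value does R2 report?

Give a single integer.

Op 1: merge R1<->R2 -> R1=(0,0,0,0) R2=(0,0,0,0)
Op 2: inc R0 by 3 -> R0=(3,0,0,0) value=3
Op 3: inc R3 by 4 -> R3=(0,0,0,4) value=4
Op 4: merge R0<->R2 -> R0=(3,0,0,0) R2=(3,0,0,0)
Op 5: merge R3<->R0 -> R3=(3,0,0,4) R0=(3,0,0,4)
Op 6: inc R3 by 2 -> R3=(3,0,0,6) value=9
Op 7: inc R0 by 4 -> R0=(7,0,0,4) value=11
Op 8: inc R2 by 2 -> R2=(3,0,2,0) value=5
Op 9: merge R0<->R2 -> R0=(7,0,2,4) R2=(7,0,2,4)

Answer: 13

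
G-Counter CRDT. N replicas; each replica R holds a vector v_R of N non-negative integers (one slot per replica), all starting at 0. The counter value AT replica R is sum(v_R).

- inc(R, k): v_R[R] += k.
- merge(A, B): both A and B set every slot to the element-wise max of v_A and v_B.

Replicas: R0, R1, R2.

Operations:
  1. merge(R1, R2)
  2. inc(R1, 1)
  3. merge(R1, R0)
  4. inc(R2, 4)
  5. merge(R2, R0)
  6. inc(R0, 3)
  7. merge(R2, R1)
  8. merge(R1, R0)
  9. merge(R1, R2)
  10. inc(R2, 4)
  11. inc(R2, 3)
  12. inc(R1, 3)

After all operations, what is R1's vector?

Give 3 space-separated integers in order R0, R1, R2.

Answer: 3 4 4

Derivation:
Op 1: merge R1<->R2 -> R1=(0,0,0) R2=(0,0,0)
Op 2: inc R1 by 1 -> R1=(0,1,0) value=1
Op 3: merge R1<->R0 -> R1=(0,1,0) R0=(0,1,0)
Op 4: inc R2 by 4 -> R2=(0,0,4) value=4
Op 5: merge R2<->R0 -> R2=(0,1,4) R0=(0,1,4)
Op 6: inc R0 by 3 -> R0=(3,1,4) value=8
Op 7: merge R2<->R1 -> R2=(0,1,4) R1=(0,1,4)
Op 8: merge R1<->R0 -> R1=(3,1,4) R0=(3,1,4)
Op 9: merge R1<->R2 -> R1=(3,1,4) R2=(3,1,4)
Op 10: inc R2 by 4 -> R2=(3,1,8) value=12
Op 11: inc R2 by 3 -> R2=(3,1,11) value=15
Op 12: inc R1 by 3 -> R1=(3,4,4) value=11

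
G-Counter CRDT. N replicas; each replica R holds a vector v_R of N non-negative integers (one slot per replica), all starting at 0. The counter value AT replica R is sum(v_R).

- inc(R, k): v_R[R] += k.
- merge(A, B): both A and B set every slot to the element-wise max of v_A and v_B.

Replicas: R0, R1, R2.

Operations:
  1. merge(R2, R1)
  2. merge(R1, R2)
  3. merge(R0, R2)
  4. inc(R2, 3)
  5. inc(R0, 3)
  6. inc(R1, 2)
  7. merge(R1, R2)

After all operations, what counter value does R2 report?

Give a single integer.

Op 1: merge R2<->R1 -> R2=(0,0,0) R1=(0,0,0)
Op 2: merge R1<->R2 -> R1=(0,0,0) R2=(0,0,0)
Op 3: merge R0<->R2 -> R0=(0,0,0) R2=(0,0,0)
Op 4: inc R2 by 3 -> R2=(0,0,3) value=3
Op 5: inc R0 by 3 -> R0=(3,0,0) value=3
Op 6: inc R1 by 2 -> R1=(0,2,0) value=2
Op 7: merge R1<->R2 -> R1=(0,2,3) R2=(0,2,3)

Answer: 5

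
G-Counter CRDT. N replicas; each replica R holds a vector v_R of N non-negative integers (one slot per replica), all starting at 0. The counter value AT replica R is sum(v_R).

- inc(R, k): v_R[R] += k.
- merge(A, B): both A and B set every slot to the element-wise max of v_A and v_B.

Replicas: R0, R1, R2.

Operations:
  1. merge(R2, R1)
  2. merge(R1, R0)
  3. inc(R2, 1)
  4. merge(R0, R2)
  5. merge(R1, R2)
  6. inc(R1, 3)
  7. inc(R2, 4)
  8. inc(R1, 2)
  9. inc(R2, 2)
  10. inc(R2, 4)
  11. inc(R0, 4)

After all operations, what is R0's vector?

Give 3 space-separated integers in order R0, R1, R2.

Answer: 4 0 1

Derivation:
Op 1: merge R2<->R1 -> R2=(0,0,0) R1=(0,0,0)
Op 2: merge R1<->R0 -> R1=(0,0,0) R0=(0,0,0)
Op 3: inc R2 by 1 -> R2=(0,0,1) value=1
Op 4: merge R0<->R2 -> R0=(0,0,1) R2=(0,0,1)
Op 5: merge R1<->R2 -> R1=(0,0,1) R2=(0,0,1)
Op 6: inc R1 by 3 -> R1=(0,3,1) value=4
Op 7: inc R2 by 4 -> R2=(0,0,5) value=5
Op 8: inc R1 by 2 -> R1=(0,5,1) value=6
Op 9: inc R2 by 2 -> R2=(0,0,7) value=7
Op 10: inc R2 by 4 -> R2=(0,0,11) value=11
Op 11: inc R0 by 4 -> R0=(4,0,1) value=5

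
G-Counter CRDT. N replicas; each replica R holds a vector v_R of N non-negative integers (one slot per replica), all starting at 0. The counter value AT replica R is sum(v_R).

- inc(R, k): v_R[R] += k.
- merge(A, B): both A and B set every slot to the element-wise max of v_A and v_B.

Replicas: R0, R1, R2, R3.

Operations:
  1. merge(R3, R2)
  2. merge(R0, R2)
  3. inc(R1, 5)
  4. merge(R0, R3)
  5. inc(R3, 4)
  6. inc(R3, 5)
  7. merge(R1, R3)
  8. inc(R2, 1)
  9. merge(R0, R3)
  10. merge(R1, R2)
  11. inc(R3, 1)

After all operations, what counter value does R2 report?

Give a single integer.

Op 1: merge R3<->R2 -> R3=(0,0,0,0) R2=(0,0,0,0)
Op 2: merge R0<->R2 -> R0=(0,0,0,0) R2=(0,0,0,0)
Op 3: inc R1 by 5 -> R1=(0,5,0,0) value=5
Op 4: merge R0<->R3 -> R0=(0,0,0,0) R3=(0,0,0,0)
Op 5: inc R3 by 4 -> R3=(0,0,0,4) value=4
Op 6: inc R3 by 5 -> R3=(0,0,0,9) value=9
Op 7: merge R1<->R3 -> R1=(0,5,0,9) R3=(0,5,0,9)
Op 8: inc R2 by 1 -> R2=(0,0,1,0) value=1
Op 9: merge R0<->R3 -> R0=(0,5,0,9) R3=(0,5,0,9)
Op 10: merge R1<->R2 -> R1=(0,5,1,9) R2=(0,5,1,9)
Op 11: inc R3 by 1 -> R3=(0,5,0,10) value=15

Answer: 15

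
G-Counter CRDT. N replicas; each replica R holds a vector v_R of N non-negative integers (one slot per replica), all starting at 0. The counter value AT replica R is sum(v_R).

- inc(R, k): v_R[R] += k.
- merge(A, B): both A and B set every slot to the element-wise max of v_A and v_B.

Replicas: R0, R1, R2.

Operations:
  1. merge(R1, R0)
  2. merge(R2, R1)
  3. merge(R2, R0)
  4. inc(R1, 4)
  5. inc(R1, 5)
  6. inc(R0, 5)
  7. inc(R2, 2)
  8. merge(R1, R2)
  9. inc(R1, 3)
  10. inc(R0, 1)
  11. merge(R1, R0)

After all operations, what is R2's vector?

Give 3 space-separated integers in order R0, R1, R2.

Answer: 0 9 2

Derivation:
Op 1: merge R1<->R0 -> R1=(0,0,0) R0=(0,0,0)
Op 2: merge R2<->R1 -> R2=(0,0,0) R1=(0,0,0)
Op 3: merge R2<->R0 -> R2=(0,0,0) R0=(0,0,0)
Op 4: inc R1 by 4 -> R1=(0,4,0) value=4
Op 5: inc R1 by 5 -> R1=(0,9,0) value=9
Op 6: inc R0 by 5 -> R0=(5,0,0) value=5
Op 7: inc R2 by 2 -> R2=(0,0,2) value=2
Op 8: merge R1<->R2 -> R1=(0,9,2) R2=(0,9,2)
Op 9: inc R1 by 3 -> R1=(0,12,2) value=14
Op 10: inc R0 by 1 -> R0=(6,0,0) value=6
Op 11: merge R1<->R0 -> R1=(6,12,2) R0=(6,12,2)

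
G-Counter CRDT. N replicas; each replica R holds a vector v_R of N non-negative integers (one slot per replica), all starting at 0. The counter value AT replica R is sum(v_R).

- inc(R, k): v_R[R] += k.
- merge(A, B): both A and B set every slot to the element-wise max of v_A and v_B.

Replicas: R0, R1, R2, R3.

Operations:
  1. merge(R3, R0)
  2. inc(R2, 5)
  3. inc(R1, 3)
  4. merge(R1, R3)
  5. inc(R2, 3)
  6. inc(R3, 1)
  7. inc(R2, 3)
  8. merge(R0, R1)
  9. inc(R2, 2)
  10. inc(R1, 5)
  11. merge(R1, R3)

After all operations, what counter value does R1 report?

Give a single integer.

Answer: 9

Derivation:
Op 1: merge R3<->R0 -> R3=(0,0,0,0) R0=(0,0,0,0)
Op 2: inc R2 by 5 -> R2=(0,0,5,0) value=5
Op 3: inc R1 by 3 -> R1=(0,3,0,0) value=3
Op 4: merge R1<->R3 -> R1=(0,3,0,0) R3=(0,3,0,0)
Op 5: inc R2 by 3 -> R2=(0,0,8,0) value=8
Op 6: inc R3 by 1 -> R3=(0,3,0,1) value=4
Op 7: inc R2 by 3 -> R2=(0,0,11,0) value=11
Op 8: merge R0<->R1 -> R0=(0,3,0,0) R1=(0,3,0,0)
Op 9: inc R2 by 2 -> R2=(0,0,13,0) value=13
Op 10: inc R1 by 5 -> R1=(0,8,0,0) value=8
Op 11: merge R1<->R3 -> R1=(0,8,0,1) R3=(0,8,0,1)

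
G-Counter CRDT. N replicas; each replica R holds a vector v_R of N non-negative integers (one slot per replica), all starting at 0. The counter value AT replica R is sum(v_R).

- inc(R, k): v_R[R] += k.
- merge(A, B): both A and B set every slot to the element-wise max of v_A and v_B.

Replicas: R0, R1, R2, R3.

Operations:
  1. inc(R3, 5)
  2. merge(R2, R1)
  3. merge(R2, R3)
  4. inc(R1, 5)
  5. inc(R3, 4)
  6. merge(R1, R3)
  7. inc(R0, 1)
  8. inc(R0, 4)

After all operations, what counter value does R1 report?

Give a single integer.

Op 1: inc R3 by 5 -> R3=(0,0,0,5) value=5
Op 2: merge R2<->R1 -> R2=(0,0,0,0) R1=(0,0,0,0)
Op 3: merge R2<->R3 -> R2=(0,0,0,5) R3=(0,0,0,5)
Op 4: inc R1 by 5 -> R1=(0,5,0,0) value=5
Op 5: inc R3 by 4 -> R3=(0,0,0,9) value=9
Op 6: merge R1<->R3 -> R1=(0,5,0,9) R3=(0,5,0,9)
Op 7: inc R0 by 1 -> R0=(1,0,0,0) value=1
Op 8: inc R0 by 4 -> R0=(5,0,0,0) value=5

Answer: 14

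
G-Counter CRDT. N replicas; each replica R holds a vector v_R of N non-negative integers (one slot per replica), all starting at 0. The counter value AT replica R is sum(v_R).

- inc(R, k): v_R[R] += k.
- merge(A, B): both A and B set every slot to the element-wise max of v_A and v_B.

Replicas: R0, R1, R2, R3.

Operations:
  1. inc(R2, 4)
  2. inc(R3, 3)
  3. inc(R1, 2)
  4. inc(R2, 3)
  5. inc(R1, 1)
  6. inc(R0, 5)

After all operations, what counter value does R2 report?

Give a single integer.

Answer: 7

Derivation:
Op 1: inc R2 by 4 -> R2=(0,0,4,0) value=4
Op 2: inc R3 by 3 -> R3=(0,0,0,3) value=3
Op 3: inc R1 by 2 -> R1=(0,2,0,0) value=2
Op 4: inc R2 by 3 -> R2=(0,0,7,0) value=7
Op 5: inc R1 by 1 -> R1=(0,3,0,0) value=3
Op 6: inc R0 by 5 -> R0=(5,0,0,0) value=5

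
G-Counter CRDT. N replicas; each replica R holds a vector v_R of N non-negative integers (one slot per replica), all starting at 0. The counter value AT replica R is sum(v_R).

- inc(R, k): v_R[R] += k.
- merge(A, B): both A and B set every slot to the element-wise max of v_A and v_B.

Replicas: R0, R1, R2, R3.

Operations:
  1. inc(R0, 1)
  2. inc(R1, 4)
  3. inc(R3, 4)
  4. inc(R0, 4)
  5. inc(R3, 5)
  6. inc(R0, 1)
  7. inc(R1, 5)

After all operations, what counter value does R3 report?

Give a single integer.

Answer: 9

Derivation:
Op 1: inc R0 by 1 -> R0=(1,0,0,0) value=1
Op 2: inc R1 by 4 -> R1=(0,4,0,0) value=4
Op 3: inc R3 by 4 -> R3=(0,0,0,4) value=4
Op 4: inc R0 by 4 -> R0=(5,0,0,0) value=5
Op 5: inc R3 by 5 -> R3=(0,0,0,9) value=9
Op 6: inc R0 by 1 -> R0=(6,0,0,0) value=6
Op 7: inc R1 by 5 -> R1=(0,9,0,0) value=9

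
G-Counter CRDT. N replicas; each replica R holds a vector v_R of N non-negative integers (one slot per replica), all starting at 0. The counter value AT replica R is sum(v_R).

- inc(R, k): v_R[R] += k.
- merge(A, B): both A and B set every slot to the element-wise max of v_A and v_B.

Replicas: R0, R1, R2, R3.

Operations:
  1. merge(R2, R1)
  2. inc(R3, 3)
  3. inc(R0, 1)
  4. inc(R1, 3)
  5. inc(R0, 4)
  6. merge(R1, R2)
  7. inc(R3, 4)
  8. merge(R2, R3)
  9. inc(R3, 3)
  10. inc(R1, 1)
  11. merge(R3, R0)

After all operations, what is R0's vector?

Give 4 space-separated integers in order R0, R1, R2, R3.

Op 1: merge R2<->R1 -> R2=(0,0,0,0) R1=(0,0,0,0)
Op 2: inc R3 by 3 -> R3=(0,0,0,3) value=3
Op 3: inc R0 by 1 -> R0=(1,0,0,0) value=1
Op 4: inc R1 by 3 -> R1=(0,3,0,0) value=3
Op 5: inc R0 by 4 -> R0=(5,0,0,0) value=5
Op 6: merge R1<->R2 -> R1=(0,3,0,0) R2=(0,3,0,0)
Op 7: inc R3 by 4 -> R3=(0,0,0,7) value=7
Op 8: merge R2<->R3 -> R2=(0,3,0,7) R3=(0,3,0,7)
Op 9: inc R3 by 3 -> R3=(0,3,0,10) value=13
Op 10: inc R1 by 1 -> R1=(0,4,0,0) value=4
Op 11: merge R3<->R0 -> R3=(5,3,0,10) R0=(5,3,0,10)

Answer: 5 3 0 10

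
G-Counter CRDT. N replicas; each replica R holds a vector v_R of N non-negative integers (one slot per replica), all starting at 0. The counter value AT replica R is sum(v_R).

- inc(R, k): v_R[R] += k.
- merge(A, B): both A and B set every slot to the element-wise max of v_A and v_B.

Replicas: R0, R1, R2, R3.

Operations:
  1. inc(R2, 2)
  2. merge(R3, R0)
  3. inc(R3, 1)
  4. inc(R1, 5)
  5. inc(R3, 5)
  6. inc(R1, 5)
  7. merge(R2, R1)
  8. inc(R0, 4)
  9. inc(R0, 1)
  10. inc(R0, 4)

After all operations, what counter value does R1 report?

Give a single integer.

Answer: 12

Derivation:
Op 1: inc R2 by 2 -> R2=(0,0,2,0) value=2
Op 2: merge R3<->R0 -> R3=(0,0,0,0) R0=(0,0,0,0)
Op 3: inc R3 by 1 -> R3=(0,0,0,1) value=1
Op 4: inc R1 by 5 -> R1=(0,5,0,0) value=5
Op 5: inc R3 by 5 -> R3=(0,0,0,6) value=6
Op 6: inc R1 by 5 -> R1=(0,10,0,0) value=10
Op 7: merge R2<->R1 -> R2=(0,10,2,0) R1=(0,10,2,0)
Op 8: inc R0 by 4 -> R0=(4,0,0,0) value=4
Op 9: inc R0 by 1 -> R0=(5,0,0,0) value=5
Op 10: inc R0 by 4 -> R0=(9,0,0,0) value=9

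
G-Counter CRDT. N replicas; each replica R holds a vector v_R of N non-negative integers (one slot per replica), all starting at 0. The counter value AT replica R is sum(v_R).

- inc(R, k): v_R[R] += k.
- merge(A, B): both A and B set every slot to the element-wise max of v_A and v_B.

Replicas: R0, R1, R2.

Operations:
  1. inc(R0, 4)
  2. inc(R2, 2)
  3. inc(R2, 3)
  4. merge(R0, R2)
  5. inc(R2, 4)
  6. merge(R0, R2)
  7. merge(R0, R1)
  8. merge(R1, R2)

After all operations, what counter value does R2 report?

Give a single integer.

Op 1: inc R0 by 4 -> R0=(4,0,0) value=4
Op 2: inc R2 by 2 -> R2=(0,0,2) value=2
Op 3: inc R2 by 3 -> R2=(0,0,5) value=5
Op 4: merge R0<->R2 -> R0=(4,0,5) R2=(4,0,5)
Op 5: inc R2 by 4 -> R2=(4,0,9) value=13
Op 6: merge R0<->R2 -> R0=(4,0,9) R2=(4,0,9)
Op 7: merge R0<->R1 -> R0=(4,0,9) R1=(4,0,9)
Op 8: merge R1<->R2 -> R1=(4,0,9) R2=(4,0,9)

Answer: 13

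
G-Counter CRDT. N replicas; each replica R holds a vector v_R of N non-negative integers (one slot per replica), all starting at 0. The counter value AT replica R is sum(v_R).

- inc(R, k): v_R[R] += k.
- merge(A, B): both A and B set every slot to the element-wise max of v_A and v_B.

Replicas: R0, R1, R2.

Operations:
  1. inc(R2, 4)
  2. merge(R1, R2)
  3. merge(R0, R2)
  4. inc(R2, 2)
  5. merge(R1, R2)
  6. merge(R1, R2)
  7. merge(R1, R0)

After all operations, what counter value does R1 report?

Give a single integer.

Op 1: inc R2 by 4 -> R2=(0,0,4) value=4
Op 2: merge R1<->R2 -> R1=(0,0,4) R2=(0,0,4)
Op 3: merge R0<->R2 -> R0=(0,0,4) R2=(0,0,4)
Op 4: inc R2 by 2 -> R2=(0,0,6) value=6
Op 5: merge R1<->R2 -> R1=(0,0,6) R2=(0,0,6)
Op 6: merge R1<->R2 -> R1=(0,0,6) R2=(0,0,6)
Op 7: merge R1<->R0 -> R1=(0,0,6) R0=(0,0,6)

Answer: 6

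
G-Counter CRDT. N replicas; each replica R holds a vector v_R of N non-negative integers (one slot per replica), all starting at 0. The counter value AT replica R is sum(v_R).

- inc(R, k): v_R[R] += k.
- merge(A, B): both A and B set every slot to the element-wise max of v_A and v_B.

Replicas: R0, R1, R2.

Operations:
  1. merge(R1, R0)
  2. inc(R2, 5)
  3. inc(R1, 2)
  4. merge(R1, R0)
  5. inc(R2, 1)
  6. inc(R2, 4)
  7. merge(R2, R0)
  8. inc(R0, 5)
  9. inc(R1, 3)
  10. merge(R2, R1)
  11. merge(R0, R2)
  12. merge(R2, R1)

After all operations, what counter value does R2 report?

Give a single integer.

Answer: 20

Derivation:
Op 1: merge R1<->R0 -> R1=(0,0,0) R0=(0,0,0)
Op 2: inc R2 by 5 -> R2=(0,0,5) value=5
Op 3: inc R1 by 2 -> R1=(0,2,0) value=2
Op 4: merge R1<->R0 -> R1=(0,2,0) R0=(0,2,0)
Op 5: inc R2 by 1 -> R2=(0,0,6) value=6
Op 6: inc R2 by 4 -> R2=(0,0,10) value=10
Op 7: merge R2<->R0 -> R2=(0,2,10) R0=(0,2,10)
Op 8: inc R0 by 5 -> R0=(5,2,10) value=17
Op 9: inc R1 by 3 -> R1=(0,5,0) value=5
Op 10: merge R2<->R1 -> R2=(0,5,10) R1=(0,5,10)
Op 11: merge R0<->R2 -> R0=(5,5,10) R2=(5,5,10)
Op 12: merge R2<->R1 -> R2=(5,5,10) R1=(5,5,10)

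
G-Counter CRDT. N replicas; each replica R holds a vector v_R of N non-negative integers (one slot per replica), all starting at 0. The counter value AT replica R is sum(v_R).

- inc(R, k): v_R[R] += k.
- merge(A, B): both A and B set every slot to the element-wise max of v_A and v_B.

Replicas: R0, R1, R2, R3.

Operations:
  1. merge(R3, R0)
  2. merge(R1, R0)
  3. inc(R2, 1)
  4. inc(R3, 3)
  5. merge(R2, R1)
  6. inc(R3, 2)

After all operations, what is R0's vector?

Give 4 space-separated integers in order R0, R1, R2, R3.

Answer: 0 0 0 0

Derivation:
Op 1: merge R3<->R0 -> R3=(0,0,0,0) R0=(0,0,0,0)
Op 2: merge R1<->R0 -> R1=(0,0,0,0) R0=(0,0,0,0)
Op 3: inc R2 by 1 -> R2=(0,0,1,0) value=1
Op 4: inc R3 by 3 -> R3=(0,0,0,3) value=3
Op 5: merge R2<->R1 -> R2=(0,0,1,0) R1=(0,0,1,0)
Op 6: inc R3 by 2 -> R3=(0,0,0,5) value=5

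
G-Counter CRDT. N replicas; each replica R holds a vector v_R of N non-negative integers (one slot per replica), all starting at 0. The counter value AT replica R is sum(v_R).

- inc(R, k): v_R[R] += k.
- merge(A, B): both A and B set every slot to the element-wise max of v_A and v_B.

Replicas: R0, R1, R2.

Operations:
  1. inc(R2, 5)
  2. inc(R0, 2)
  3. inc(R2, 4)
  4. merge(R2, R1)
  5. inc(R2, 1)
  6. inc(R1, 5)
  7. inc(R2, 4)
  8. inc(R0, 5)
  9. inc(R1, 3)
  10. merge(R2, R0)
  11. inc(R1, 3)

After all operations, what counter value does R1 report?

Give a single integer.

Op 1: inc R2 by 5 -> R2=(0,0,5) value=5
Op 2: inc R0 by 2 -> R0=(2,0,0) value=2
Op 3: inc R2 by 4 -> R2=(0,0,9) value=9
Op 4: merge R2<->R1 -> R2=(0,0,9) R1=(0,0,9)
Op 5: inc R2 by 1 -> R2=(0,0,10) value=10
Op 6: inc R1 by 5 -> R1=(0,5,9) value=14
Op 7: inc R2 by 4 -> R2=(0,0,14) value=14
Op 8: inc R0 by 5 -> R0=(7,0,0) value=7
Op 9: inc R1 by 3 -> R1=(0,8,9) value=17
Op 10: merge R2<->R0 -> R2=(7,0,14) R0=(7,0,14)
Op 11: inc R1 by 3 -> R1=(0,11,9) value=20

Answer: 20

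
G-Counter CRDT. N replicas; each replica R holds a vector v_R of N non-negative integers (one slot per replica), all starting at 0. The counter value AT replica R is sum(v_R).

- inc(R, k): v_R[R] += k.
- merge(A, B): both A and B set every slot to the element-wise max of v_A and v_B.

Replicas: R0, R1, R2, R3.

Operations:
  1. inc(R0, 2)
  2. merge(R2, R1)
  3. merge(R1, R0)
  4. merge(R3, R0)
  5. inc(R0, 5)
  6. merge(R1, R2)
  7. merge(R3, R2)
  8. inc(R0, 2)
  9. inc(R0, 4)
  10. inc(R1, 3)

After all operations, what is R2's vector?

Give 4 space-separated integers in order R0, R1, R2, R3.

Op 1: inc R0 by 2 -> R0=(2,0,0,0) value=2
Op 2: merge R2<->R1 -> R2=(0,0,0,0) R1=(0,0,0,0)
Op 3: merge R1<->R0 -> R1=(2,0,0,0) R0=(2,0,0,0)
Op 4: merge R3<->R0 -> R3=(2,0,0,0) R0=(2,0,0,0)
Op 5: inc R0 by 5 -> R0=(7,0,0,0) value=7
Op 6: merge R1<->R2 -> R1=(2,0,0,0) R2=(2,0,0,0)
Op 7: merge R3<->R2 -> R3=(2,0,0,0) R2=(2,0,0,0)
Op 8: inc R0 by 2 -> R0=(9,0,0,0) value=9
Op 9: inc R0 by 4 -> R0=(13,0,0,0) value=13
Op 10: inc R1 by 3 -> R1=(2,3,0,0) value=5

Answer: 2 0 0 0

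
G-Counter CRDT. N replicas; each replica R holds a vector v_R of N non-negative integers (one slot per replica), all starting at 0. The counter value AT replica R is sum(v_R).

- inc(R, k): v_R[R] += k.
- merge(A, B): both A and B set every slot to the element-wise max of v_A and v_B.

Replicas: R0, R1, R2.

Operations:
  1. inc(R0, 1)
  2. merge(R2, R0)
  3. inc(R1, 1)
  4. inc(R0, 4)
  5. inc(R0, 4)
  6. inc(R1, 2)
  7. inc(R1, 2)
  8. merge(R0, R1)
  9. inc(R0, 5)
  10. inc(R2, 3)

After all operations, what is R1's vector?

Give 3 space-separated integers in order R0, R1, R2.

Answer: 9 5 0

Derivation:
Op 1: inc R0 by 1 -> R0=(1,0,0) value=1
Op 2: merge R2<->R0 -> R2=(1,0,0) R0=(1,0,0)
Op 3: inc R1 by 1 -> R1=(0,1,0) value=1
Op 4: inc R0 by 4 -> R0=(5,0,0) value=5
Op 5: inc R0 by 4 -> R0=(9,0,0) value=9
Op 6: inc R1 by 2 -> R1=(0,3,0) value=3
Op 7: inc R1 by 2 -> R1=(0,5,0) value=5
Op 8: merge R0<->R1 -> R0=(9,5,0) R1=(9,5,0)
Op 9: inc R0 by 5 -> R0=(14,5,0) value=19
Op 10: inc R2 by 3 -> R2=(1,0,3) value=4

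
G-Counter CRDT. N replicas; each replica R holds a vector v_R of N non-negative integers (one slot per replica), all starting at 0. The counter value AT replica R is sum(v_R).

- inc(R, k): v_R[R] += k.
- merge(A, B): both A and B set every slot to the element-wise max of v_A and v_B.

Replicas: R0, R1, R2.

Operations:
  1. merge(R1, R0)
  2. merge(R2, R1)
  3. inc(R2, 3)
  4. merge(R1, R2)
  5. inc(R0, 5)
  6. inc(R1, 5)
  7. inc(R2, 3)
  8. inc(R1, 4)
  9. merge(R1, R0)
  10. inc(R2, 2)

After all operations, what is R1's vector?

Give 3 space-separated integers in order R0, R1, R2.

Answer: 5 9 3

Derivation:
Op 1: merge R1<->R0 -> R1=(0,0,0) R0=(0,0,0)
Op 2: merge R2<->R1 -> R2=(0,0,0) R1=(0,0,0)
Op 3: inc R2 by 3 -> R2=(0,0,3) value=3
Op 4: merge R1<->R2 -> R1=(0,0,3) R2=(0,0,3)
Op 5: inc R0 by 5 -> R0=(5,0,0) value=5
Op 6: inc R1 by 5 -> R1=(0,5,3) value=8
Op 7: inc R2 by 3 -> R2=(0,0,6) value=6
Op 8: inc R1 by 4 -> R1=(0,9,3) value=12
Op 9: merge R1<->R0 -> R1=(5,9,3) R0=(5,9,3)
Op 10: inc R2 by 2 -> R2=(0,0,8) value=8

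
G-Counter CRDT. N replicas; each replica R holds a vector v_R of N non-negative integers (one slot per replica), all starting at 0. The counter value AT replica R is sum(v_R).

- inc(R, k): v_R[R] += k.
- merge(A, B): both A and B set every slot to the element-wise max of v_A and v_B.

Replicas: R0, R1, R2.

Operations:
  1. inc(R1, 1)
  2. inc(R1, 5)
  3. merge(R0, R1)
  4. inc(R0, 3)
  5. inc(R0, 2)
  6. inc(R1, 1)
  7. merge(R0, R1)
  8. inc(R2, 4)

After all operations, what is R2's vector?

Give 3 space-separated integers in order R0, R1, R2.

Answer: 0 0 4

Derivation:
Op 1: inc R1 by 1 -> R1=(0,1,0) value=1
Op 2: inc R1 by 5 -> R1=(0,6,0) value=6
Op 3: merge R0<->R1 -> R0=(0,6,0) R1=(0,6,0)
Op 4: inc R0 by 3 -> R0=(3,6,0) value=9
Op 5: inc R0 by 2 -> R0=(5,6,0) value=11
Op 6: inc R1 by 1 -> R1=(0,7,0) value=7
Op 7: merge R0<->R1 -> R0=(5,7,0) R1=(5,7,0)
Op 8: inc R2 by 4 -> R2=(0,0,4) value=4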